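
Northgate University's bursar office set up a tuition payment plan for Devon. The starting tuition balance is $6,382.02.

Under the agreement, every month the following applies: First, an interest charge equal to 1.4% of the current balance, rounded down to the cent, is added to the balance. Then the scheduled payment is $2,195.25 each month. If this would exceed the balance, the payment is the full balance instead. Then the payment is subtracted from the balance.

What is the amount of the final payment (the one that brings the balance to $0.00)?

Month 1: $6,382.02 +$89.34 interest = $6,471.36; pay $2,195.25 → $4,276.11
Month 2: $4,276.11 +$59.86 interest = $4,335.97; pay $2,195.25 → $2,140.72
Month 3: $2,140.72 +$29.97 interest = $2,170.69; pay $2,170.69 → $0.00

$2,170.69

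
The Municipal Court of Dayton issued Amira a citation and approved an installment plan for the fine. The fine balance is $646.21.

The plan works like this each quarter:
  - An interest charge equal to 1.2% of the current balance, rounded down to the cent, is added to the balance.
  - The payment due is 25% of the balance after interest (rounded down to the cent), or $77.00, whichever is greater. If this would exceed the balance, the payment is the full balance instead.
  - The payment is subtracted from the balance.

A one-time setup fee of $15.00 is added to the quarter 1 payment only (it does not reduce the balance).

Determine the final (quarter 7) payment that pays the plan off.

$59.75

# | Opening | Interest | Payment | Fee | End bal
1 | $646.21 | $7.75 | $163.49 | $15.00 | $490.47
2 | $490.47 | $5.88 | $124.08 | — | $372.27
3 | $372.27 | $4.46 | $94.18 | — | $282.55
4 | $282.55 | $3.39 | $77.00 | — | $208.94
5 | $208.94 | $2.50 | $77.00 | — | $134.44
6 | $134.44 | $1.61 | $77.00 | — | $59.05
7 | $59.05 | $0.70 | $59.75 | — | $0.00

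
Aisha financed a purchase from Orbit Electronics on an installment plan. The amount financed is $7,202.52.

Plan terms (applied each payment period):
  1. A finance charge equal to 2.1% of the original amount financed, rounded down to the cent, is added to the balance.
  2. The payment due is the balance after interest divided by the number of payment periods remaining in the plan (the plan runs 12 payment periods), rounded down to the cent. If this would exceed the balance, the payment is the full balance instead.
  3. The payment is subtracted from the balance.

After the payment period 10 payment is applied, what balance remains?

# | Opening | Interest | Payment | End bal
1 | $7,202.52 | $151.25 | $612.81 | $6,740.96
2 | $6,740.96 | $151.25 | $626.56 | $6,265.65
3 | $6,265.65 | $151.25 | $641.69 | $5,775.21
4 | $5,775.21 | $151.25 | $658.49 | $5,267.97
5 | $5,267.97 | $151.25 | $677.40 | $4,741.82
6 | $4,741.82 | $151.25 | $699.01 | $4,194.06
7 | $4,194.06 | $151.25 | $724.21 | $3,621.10
8 | $3,621.10 | $151.25 | $754.47 | $3,017.88
9 | $3,017.88 | $151.25 | $792.28 | $2,376.85
10 | $2,376.85 | $151.25 | $842.70 | $1,685.40

$1,685.40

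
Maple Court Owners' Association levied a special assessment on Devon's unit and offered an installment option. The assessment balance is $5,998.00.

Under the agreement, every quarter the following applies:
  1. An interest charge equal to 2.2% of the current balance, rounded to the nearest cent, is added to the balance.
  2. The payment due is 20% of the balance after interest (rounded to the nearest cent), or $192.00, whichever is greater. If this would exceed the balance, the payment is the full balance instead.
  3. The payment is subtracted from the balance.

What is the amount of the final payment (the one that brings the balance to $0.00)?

$81.45

Quarter 1: opening $5,998.00; interest $131.96 → $6,129.96; payment $1,225.99; balance $4,903.97
Quarter 2: opening $4,903.97; interest $107.89 → $5,011.86; payment $1,002.37; balance $4,009.49
Quarter 3: opening $4,009.49; interest $88.21 → $4,097.70; payment $819.54; balance $3,278.16
Quarter 4: opening $3,278.16; interest $72.12 → $3,350.28; payment $670.06; balance $2,680.22
Quarter 5: opening $2,680.22; interest $58.96 → $2,739.18; payment $547.84; balance $2,191.34
Quarter 6: opening $2,191.34; interest $48.21 → $2,239.55; payment $447.91; balance $1,791.64
Quarter 7: opening $1,791.64; interest $39.42 → $1,831.06; payment $366.21; balance $1,464.85
Quarter 8: opening $1,464.85; interest $32.23 → $1,497.08; payment $299.42; balance $1,197.66
Quarter 9: opening $1,197.66; interest $26.35 → $1,224.01; payment $244.80; balance $979.21
Quarter 10: opening $979.21; interest $21.54 → $1,000.75; payment $200.15; balance $800.60
Quarter 11: opening $800.60; interest $17.61 → $818.21; payment $192.00; balance $626.21
Quarter 12: opening $626.21; interest $13.78 → $639.99; payment $192.00; balance $447.99
Quarter 13: opening $447.99; interest $9.86 → $457.85; payment $192.00; balance $265.85
Quarter 14: opening $265.85; interest $5.85 → $271.70; payment $192.00; balance $79.70
Quarter 15: opening $79.70; interest $1.75 → $81.45; payment $81.45; balance $0.00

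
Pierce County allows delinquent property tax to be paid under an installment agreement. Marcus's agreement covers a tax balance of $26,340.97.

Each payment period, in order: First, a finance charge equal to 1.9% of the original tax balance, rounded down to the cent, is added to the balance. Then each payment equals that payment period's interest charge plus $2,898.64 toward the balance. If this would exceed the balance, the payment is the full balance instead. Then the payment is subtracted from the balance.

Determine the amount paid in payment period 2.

$3,399.11

# | Opening | Interest | Payment | End bal
1 | $26,340.97 | $500.47 | $3,399.11 | $23,442.33
2 | $23,442.33 | $500.47 | $3,399.11 | $20,543.69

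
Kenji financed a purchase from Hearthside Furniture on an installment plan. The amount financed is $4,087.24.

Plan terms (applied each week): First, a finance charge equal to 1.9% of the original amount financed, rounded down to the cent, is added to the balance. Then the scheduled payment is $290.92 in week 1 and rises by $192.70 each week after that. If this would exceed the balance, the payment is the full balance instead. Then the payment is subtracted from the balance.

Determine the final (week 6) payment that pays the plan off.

$1,171.54

Week 1: $4,087.24 +$77.65 interest = $4,164.89; pay $290.92 → $3,873.97
Week 2: $3,873.97 +$77.65 interest = $3,951.62; pay $483.62 → $3,468.00
Week 3: $3,468.00 +$77.65 interest = $3,545.65; pay $676.32 → $2,869.33
Week 4: $2,869.33 +$77.65 interest = $2,946.98; pay $869.02 → $2,077.96
Week 5: $2,077.96 +$77.65 interest = $2,155.61; pay $1,061.72 → $1,093.89
Week 6: $1,093.89 +$77.65 interest = $1,171.54; pay $1,171.54 → $0.00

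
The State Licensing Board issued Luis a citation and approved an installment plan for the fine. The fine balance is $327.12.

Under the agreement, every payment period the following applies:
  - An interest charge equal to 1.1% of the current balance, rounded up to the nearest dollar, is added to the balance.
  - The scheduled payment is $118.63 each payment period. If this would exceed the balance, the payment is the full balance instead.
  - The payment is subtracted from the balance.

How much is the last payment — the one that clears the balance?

# | Opening | Interest | Payment | End bal
1 | $327.12 | $4.00 | $118.63 | $212.49
2 | $212.49 | $3.00 | $118.63 | $96.86
3 | $96.86 | $2.00 | $98.86 | $0.00

$98.86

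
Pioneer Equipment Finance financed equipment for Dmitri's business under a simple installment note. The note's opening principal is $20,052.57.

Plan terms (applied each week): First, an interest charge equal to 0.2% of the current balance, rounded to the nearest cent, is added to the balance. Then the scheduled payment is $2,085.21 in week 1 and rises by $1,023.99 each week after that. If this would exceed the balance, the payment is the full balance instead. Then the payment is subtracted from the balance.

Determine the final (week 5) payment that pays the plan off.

# | Opening | Interest | Payment | End bal
1 | $20,052.57 | $40.11 | $2,085.21 | $18,007.47
2 | $18,007.47 | $36.01 | $3,109.20 | $14,934.28
3 | $14,934.28 | $29.87 | $4,133.19 | $10,830.96
4 | $10,830.96 | $21.66 | $5,157.18 | $5,695.44
5 | $5,695.44 | $11.39 | $5,706.83 | $0.00

$5,706.83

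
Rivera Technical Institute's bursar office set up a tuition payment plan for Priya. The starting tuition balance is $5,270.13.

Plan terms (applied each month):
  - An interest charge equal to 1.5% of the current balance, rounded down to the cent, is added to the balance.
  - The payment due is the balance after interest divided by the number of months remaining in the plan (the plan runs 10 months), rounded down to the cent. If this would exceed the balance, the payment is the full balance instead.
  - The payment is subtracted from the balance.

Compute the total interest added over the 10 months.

$454.92

Month 1: $5,270.13 +$79.05 interest = $5,349.18; pay $534.91 → $4,814.27
Month 2: $4,814.27 +$72.21 interest = $4,886.48; pay $542.94 → $4,343.54
Month 3: $4,343.54 +$65.15 interest = $4,408.69; pay $551.08 → $3,857.61
Month 4: $3,857.61 +$57.86 interest = $3,915.47; pay $559.35 → $3,356.12
Month 5: $3,356.12 +$50.34 interest = $3,406.46; pay $567.74 → $2,838.72
Month 6: $2,838.72 +$42.58 interest = $2,881.30; pay $576.26 → $2,305.04
Month 7: $2,305.04 +$34.57 interest = $2,339.61; pay $584.90 → $1,754.71
Month 8: $1,754.71 +$26.32 interest = $1,781.03; pay $593.67 → $1,187.36
Month 9: $1,187.36 +$17.81 interest = $1,205.17; pay $602.58 → $602.59
Month 10: $602.59 +$9.03 interest = $611.62; pay $611.62 → $0.00
Total interest: $79.05 + $72.21 + $65.15 + $57.86 + $50.34 + $42.58 + $34.57 + $26.32 + $17.81 + $9.03 = $454.92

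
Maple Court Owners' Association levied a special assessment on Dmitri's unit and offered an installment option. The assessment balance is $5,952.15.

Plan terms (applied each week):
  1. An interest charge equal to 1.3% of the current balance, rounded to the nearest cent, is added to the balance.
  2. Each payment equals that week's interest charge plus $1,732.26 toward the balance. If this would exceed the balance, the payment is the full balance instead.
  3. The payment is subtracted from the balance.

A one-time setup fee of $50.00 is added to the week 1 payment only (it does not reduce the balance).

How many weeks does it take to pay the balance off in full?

4

Week 1: opening $5,952.15; interest $77.38 → $6,029.53; payment $1,809.64 (+ $50.00 fee); balance $4,219.89
Week 2: opening $4,219.89; interest $54.86 → $4,274.75; payment $1,787.12; balance $2,487.63
Week 3: opening $2,487.63; interest $32.34 → $2,519.97; payment $1,764.60; balance $755.37
Week 4: opening $755.37; interest $9.82 → $765.19; payment $765.19; balance $0.00
Balance reaches $0.00 in week 4.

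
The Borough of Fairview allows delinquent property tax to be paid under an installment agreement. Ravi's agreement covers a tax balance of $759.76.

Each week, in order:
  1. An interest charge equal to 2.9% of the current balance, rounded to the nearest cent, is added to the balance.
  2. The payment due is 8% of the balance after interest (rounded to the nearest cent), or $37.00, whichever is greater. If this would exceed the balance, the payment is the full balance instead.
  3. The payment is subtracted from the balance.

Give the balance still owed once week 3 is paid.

$644.60

# | Opening | Interest | Payment | End bal
1 | $759.76 | $22.03 | $62.54 | $719.25
2 | $719.25 | $20.86 | $59.21 | $680.90
3 | $680.90 | $19.75 | $56.05 | $644.60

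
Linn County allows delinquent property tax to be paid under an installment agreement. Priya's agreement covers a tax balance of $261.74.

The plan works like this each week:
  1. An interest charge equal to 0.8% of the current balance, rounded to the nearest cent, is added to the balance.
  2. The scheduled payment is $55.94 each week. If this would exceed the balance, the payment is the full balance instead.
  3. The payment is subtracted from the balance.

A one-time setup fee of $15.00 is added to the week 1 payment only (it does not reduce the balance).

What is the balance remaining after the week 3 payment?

$98.90

Week 1: opening $261.74; interest $2.09 → $263.83; payment $55.94 (+ $15.00 fee); balance $207.89
Week 2: opening $207.89; interest $1.66 → $209.55; payment $55.94; balance $153.61
Week 3: opening $153.61; interest $1.23 → $154.84; payment $55.94; balance $98.90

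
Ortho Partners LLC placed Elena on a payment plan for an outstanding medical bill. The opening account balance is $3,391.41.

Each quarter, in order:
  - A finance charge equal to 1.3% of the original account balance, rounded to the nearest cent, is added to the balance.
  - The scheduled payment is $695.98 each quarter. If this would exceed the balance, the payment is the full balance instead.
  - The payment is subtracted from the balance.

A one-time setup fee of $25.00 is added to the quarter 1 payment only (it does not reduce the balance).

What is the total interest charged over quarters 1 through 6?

Quarter 1: $3,391.41 +$44.09 interest = $3,435.50; pay $695.98 (+ $25.00 fee) → $2,739.52
Quarter 2: $2,739.52 +$44.09 interest = $2,783.61; pay $695.98 → $2,087.63
Quarter 3: $2,087.63 +$44.09 interest = $2,131.72; pay $695.98 → $1,435.74
Quarter 4: $1,435.74 +$44.09 interest = $1,479.83; pay $695.98 → $783.85
Quarter 5: $783.85 +$44.09 interest = $827.94; pay $695.98 → $131.96
Quarter 6: $131.96 +$44.09 interest = $176.05; pay $176.05 → $0.00
Total interest: $44.09 + $44.09 + $44.09 + $44.09 + $44.09 + $44.09 = $264.54

$264.54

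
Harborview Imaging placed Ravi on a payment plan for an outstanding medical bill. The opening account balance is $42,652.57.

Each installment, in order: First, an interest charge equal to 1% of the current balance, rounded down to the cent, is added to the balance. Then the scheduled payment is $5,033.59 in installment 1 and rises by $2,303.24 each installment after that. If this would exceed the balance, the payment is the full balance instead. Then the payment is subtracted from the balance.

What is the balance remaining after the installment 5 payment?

$0.00

Installment 1: $42,652.57 +$426.52 interest = $43,079.09; pay $5,033.59 → $38,045.50
Installment 2: $38,045.50 +$380.45 interest = $38,425.95; pay $7,336.83 → $31,089.12
Installment 3: $31,089.12 +$310.89 interest = $31,400.01; pay $9,640.07 → $21,759.94
Installment 4: $21,759.94 +$217.59 interest = $21,977.53; pay $11,943.31 → $10,034.22
Installment 5: $10,034.22 +$100.34 interest = $10,134.56; pay $10,134.56 → $0.00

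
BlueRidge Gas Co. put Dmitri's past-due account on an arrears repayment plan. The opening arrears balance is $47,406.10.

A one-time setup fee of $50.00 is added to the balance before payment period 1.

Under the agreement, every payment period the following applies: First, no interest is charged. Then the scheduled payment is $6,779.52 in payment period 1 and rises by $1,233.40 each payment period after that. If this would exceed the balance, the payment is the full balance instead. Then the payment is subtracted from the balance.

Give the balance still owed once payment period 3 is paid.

$23,417.34

Payment period 1: $47,456.10 − $6,779.52 → $40,676.58
Payment period 2: $40,676.58 − $8,012.92 → $32,663.66
Payment period 3: $32,663.66 − $9,246.32 → $23,417.34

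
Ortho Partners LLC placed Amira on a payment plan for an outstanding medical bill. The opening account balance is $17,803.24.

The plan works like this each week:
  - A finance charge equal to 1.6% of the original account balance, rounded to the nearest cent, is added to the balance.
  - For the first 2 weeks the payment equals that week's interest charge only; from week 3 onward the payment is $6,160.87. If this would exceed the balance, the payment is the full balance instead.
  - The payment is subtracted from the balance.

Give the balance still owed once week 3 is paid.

$11,927.22

Week 1: $17,803.24 +$284.85 interest = $18,088.09; pay $284.85 → $17,803.24
Week 2: $17,803.24 +$284.85 interest = $18,088.09; pay $284.85 → $17,803.24
Week 3: $17,803.24 +$284.85 interest = $18,088.09; pay $6,160.87 → $11,927.22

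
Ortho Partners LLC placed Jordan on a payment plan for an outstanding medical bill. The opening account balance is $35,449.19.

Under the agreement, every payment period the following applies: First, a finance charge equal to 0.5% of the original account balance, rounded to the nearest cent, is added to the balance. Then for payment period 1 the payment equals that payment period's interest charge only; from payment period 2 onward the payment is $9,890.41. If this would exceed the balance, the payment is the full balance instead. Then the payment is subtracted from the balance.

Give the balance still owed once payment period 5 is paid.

Payment period 1: opening $35,449.19; interest $177.25 → $35,626.44; payment $177.25; balance $35,449.19
Payment period 2: opening $35,449.19; interest $177.25 → $35,626.44; payment $9,890.41; balance $25,736.03
Payment period 3: opening $25,736.03; interest $177.25 → $25,913.28; payment $9,890.41; balance $16,022.87
Payment period 4: opening $16,022.87; interest $177.25 → $16,200.12; payment $9,890.41; balance $6,309.71
Payment period 5: opening $6,309.71; interest $177.25 → $6,486.96; payment $6,486.96; balance $0.00

$0.00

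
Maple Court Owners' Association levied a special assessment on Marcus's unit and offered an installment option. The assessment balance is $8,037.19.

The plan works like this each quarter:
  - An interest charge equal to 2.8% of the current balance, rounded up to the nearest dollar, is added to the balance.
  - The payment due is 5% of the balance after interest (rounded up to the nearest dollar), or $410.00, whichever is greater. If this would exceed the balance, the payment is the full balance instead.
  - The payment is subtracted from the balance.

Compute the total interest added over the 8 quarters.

# | Opening | Interest | Payment | End bal
1 | $8,037.19 | $226.00 | $414.00 | $7,849.19
2 | $7,849.19 | $220.00 | $410.00 | $7,659.19
3 | $7,659.19 | $215.00 | $410.00 | $7,464.19
4 | $7,464.19 | $209.00 | $410.00 | $7,263.19
5 | $7,263.19 | $204.00 | $410.00 | $7,057.19
6 | $7,057.19 | $198.00 | $410.00 | $6,845.19
7 | $6,845.19 | $192.00 | $410.00 | $6,627.19
8 | $6,627.19 | $186.00 | $410.00 | $6,403.19
Total interest: $226.00 + $220.00 + $215.00 + $209.00 + $204.00 + $198.00 + $192.00 + $186.00 = $1,650.00

$1,650.00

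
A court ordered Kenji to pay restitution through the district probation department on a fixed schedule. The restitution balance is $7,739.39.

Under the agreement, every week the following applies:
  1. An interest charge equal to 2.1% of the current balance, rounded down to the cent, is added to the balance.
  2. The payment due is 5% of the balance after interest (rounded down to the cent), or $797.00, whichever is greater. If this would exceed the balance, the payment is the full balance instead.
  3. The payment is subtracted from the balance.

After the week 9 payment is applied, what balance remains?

Week 1: opening $7,739.39; interest $162.52 → $7,901.91; payment $797.00; balance $7,104.91
Week 2: opening $7,104.91; interest $149.20 → $7,254.11; payment $797.00; balance $6,457.11
Week 3: opening $6,457.11; interest $135.59 → $6,592.70; payment $797.00; balance $5,795.70
Week 4: opening $5,795.70; interest $121.70 → $5,917.40; payment $797.00; balance $5,120.40
Week 5: opening $5,120.40; interest $107.52 → $5,227.92; payment $797.00; balance $4,430.92
Week 6: opening $4,430.92; interest $93.04 → $4,523.96; payment $797.00; balance $3,726.96
Week 7: opening $3,726.96; interest $78.26 → $3,805.22; payment $797.00; balance $3,008.22
Week 8: opening $3,008.22; interest $63.17 → $3,071.39; payment $797.00; balance $2,274.39
Week 9: opening $2,274.39; interest $47.76 → $2,322.15; payment $797.00; balance $1,525.15

$1,525.15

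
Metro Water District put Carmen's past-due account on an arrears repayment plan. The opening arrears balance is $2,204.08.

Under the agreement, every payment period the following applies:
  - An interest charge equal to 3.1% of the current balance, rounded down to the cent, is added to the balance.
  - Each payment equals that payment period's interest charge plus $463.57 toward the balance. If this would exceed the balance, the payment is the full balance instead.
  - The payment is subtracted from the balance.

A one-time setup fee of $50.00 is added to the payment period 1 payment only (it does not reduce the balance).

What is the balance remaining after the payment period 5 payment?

$0.00

Payment period 1: $2,204.08 +$68.32 interest = $2,272.40; pay $531.89 (+ $50.00 fee) → $1,740.51
Payment period 2: $1,740.51 +$53.95 interest = $1,794.46; pay $517.52 → $1,276.94
Payment period 3: $1,276.94 +$39.58 interest = $1,316.52; pay $503.15 → $813.37
Payment period 4: $813.37 +$25.21 interest = $838.58; pay $488.78 → $349.80
Payment period 5: $349.80 +$10.84 interest = $360.64; pay $360.64 → $0.00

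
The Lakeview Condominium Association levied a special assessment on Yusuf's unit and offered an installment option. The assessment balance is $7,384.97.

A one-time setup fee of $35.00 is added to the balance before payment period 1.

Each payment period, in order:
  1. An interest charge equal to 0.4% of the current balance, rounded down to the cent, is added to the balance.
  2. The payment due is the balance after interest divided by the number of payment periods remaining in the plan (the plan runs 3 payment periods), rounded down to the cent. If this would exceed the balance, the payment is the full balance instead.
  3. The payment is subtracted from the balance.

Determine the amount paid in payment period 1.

$2,483.21

Payment period 1: $7,419.97 +$29.67 interest = $7,449.64; pay $2,483.21 → $4,966.43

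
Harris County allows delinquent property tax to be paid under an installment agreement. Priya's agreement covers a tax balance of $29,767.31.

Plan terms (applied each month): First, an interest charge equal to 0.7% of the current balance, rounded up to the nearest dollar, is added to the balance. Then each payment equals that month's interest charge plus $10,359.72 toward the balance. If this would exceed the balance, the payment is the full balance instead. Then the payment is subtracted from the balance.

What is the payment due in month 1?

Month 1: $29,767.31 +$209.00 interest = $29,976.31; pay $10,568.72 → $19,407.59

$10,568.72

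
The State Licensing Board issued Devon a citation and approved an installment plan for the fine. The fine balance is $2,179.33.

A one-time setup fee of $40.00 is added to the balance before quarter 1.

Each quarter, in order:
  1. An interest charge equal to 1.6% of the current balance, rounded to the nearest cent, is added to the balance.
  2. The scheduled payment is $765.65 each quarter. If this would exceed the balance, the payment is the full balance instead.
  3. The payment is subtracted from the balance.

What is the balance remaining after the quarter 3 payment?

$0.00

Quarter 1: $2,219.33 +$35.51 interest = $2,254.84; pay $765.65 → $1,489.19
Quarter 2: $1,489.19 +$23.83 interest = $1,513.02; pay $765.65 → $747.37
Quarter 3: $747.37 +$11.96 interest = $759.33; pay $759.33 → $0.00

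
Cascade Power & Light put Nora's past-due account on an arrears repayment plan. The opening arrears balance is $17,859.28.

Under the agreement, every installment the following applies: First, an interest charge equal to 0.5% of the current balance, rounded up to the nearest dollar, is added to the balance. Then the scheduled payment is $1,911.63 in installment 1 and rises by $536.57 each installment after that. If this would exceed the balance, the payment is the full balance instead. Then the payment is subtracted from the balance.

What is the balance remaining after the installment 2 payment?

Installment 1: opening $17,859.28; interest $90.00 → $17,949.28; payment $1,911.63; balance $16,037.65
Installment 2: opening $16,037.65; interest $81.00 → $16,118.65; payment $2,448.20; balance $13,670.45

$13,670.45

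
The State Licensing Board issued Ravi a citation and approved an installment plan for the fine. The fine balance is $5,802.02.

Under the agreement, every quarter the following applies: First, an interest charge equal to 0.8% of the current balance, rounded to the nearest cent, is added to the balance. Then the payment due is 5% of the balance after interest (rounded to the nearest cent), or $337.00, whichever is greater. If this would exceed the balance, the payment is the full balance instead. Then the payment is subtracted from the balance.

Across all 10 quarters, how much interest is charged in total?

$357.31

# | Opening | Interest | Payment | End bal
1 | $5,802.02 | $46.42 | $337.00 | $5,511.44
2 | $5,511.44 | $44.09 | $337.00 | $5,218.53
3 | $5,218.53 | $41.75 | $337.00 | $4,923.28
4 | $4,923.28 | $39.39 | $337.00 | $4,625.67
5 | $4,625.67 | $37.01 | $337.00 | $4,325.68
6 | $4,325.68 | $34.61 | $337.00 | $4,023.29
7 | $4,023.29 | $32.19 | $337.00 | $3,718.48
8 | $3,718.48 | $29.75 | $337.00 | $3,411.23
9 | $3,411.23 | $27.29 | $337.00 | $3,101.52
10 | $3,101.52 | $24.81 | $337.00 | $2,789.33
Total interest: $46.42 + $44.09 + $41.75 + $39.39 + $37.01 + $34.61 + $32.19 + $29.75 + $27.29 + $24.81 = $357.31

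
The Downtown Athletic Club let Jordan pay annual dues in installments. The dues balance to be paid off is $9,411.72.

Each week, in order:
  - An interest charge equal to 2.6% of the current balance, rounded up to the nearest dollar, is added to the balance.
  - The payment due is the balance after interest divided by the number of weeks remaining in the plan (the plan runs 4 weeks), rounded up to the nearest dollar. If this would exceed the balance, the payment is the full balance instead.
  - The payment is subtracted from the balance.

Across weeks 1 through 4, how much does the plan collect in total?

$10,041.72

Week 1: $9,411.72 +$245.00 interest = $9,656.72; pay $2,415.00 → $7,241.72
Week 2: $7,241.72 +$189.00 interest = $7,430.72; pay $2,477.00 → $4,953.72
Week 3: $4,953.72 +$129.00 interest = $5,082.72; pay $2,542.00 → $2,540.72
Week 4: $2,540.72 +$67.00 interest = $2,607.72; pay $2,607.72 → $0.00
Total paid: $10,041.72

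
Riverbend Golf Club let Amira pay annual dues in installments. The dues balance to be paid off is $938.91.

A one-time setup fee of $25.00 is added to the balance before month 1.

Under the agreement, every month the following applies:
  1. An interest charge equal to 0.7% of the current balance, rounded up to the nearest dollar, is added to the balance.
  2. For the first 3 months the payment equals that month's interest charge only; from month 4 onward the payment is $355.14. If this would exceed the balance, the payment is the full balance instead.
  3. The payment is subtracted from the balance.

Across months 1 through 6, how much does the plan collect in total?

Month 1: $963.91 +$7.00 interest = $970.91; pay $7.00 → $963.91
Month 2: $963.91 +$7.00 interest = $970.91; pay $7.00 → $963.91
Month 3: $963.91 +$7.00 interest = $970.91; pay $7.00 → $963.91
Month 4: $963.91 +$7.00 interest = $970.91; pay $355.14 → $615.77
Month 5: $615.77 +$5.00 interest = $620.77; pay $355.14 → $265.63
Month 6: $265.63 +$2.00 interest = $267.63; pay $267.63 → $0.00
Total paid: $998.91

$998.91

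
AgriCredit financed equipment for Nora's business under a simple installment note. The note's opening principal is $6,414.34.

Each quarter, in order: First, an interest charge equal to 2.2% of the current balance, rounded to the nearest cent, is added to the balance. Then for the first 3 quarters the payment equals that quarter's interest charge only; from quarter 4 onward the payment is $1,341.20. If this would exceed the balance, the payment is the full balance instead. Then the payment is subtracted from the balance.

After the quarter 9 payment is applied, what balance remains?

Quarter 1: opening $6,414.34; interest $141.12 → $6,555.46; payment $141.12; balance $6,414.34
Quarter 2: opening $6,414.34; interest $141.12 → $6,555.46; payment $141.12; balance $6,414.34
Quarter 3: opening $6,414.34; interest $141.12 → $6,555.46; payment $141.12; balance $6,414.34
Quarter 4: opening $6,414.34; interest $141.12 → $6,555.46; payment $1,341.20; balance $5,214.26
Quarter 5: opening $5,214.26; interest $114.71 → $5,328.97; payment $1,341.20; balance $3,987.77
Quarter 6: opening $3,987.77; interest $87.73 → $4,075.50; payment $1,341.20; balance $2,734.30
Quarter 7: opening $2,734.30; interest $60.15 → $2,794.45; payment $1,341.20; balance $1,453.25
Quarter 8: opening $1,453.25; interest $31.97 → $1,485.22; payment $1,341.20; balance $144.02
Quarter 9: opening $144.02; interest $3.17 → $147.19; payment $147.19; balance $0.00

$0.00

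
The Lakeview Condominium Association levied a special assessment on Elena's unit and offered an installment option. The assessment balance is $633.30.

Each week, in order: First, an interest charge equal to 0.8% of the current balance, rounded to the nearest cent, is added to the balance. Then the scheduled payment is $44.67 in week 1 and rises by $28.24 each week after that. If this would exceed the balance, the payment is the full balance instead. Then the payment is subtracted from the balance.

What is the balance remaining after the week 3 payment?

$428.59

Week 1: opening $633.30; interest $5.07 → $638.37; payment $44.67; balance $593.70
Week 2: opening $593.70; interest $4.75 → $598.45; payment $72.91; balance $525.54
Week 3: opening $525.54; interest $4.20 → $529.74; payment $101.15; balance $428.59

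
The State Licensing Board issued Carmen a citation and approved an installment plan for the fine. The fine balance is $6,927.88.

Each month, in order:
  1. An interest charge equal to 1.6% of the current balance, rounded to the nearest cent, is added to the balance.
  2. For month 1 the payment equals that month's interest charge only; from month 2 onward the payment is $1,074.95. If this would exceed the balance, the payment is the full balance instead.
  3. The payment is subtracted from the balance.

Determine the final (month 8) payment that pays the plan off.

Month 1: $6,927.88 +$110.85 interest = $7,038.73; pay $110.85 → $6,927.88
Month 2: $6,927.88 +$110.85 interest = $7,038.73; pay $1,074.95 → $5,963.78
Month 3: $5,963.78 +$95.42 interest = $6,059.20; pay $1,074.95 → $4,984.25
Month 4: $4,984.25 +$79.75 interest = $5,064.00; pay $1,074.95 → $3,989.05
Month 5: $3,989.05 +$63.82 interest = $4,052.87; pay $1,074.95 → $2,977.92
Month 6: $2,977.92 +$47.65 interest = $3,025.57; pay $1,074.95 → $1,950.62
Month 7: $1,950.62 +$31.21 interest = $1,981.83; pay $1,074.95 → $906.88
Month 8: $906.88 +$14.51 interest = $921.39; pay $921.39 → $0.00

$921.39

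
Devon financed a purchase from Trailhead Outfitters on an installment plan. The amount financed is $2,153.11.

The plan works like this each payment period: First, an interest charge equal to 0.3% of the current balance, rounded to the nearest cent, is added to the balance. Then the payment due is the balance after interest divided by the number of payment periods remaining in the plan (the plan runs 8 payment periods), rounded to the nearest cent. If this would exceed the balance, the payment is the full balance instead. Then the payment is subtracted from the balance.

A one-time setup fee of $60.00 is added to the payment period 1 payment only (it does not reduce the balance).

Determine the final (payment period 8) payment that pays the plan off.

# | Opening | Interest | Payment | Fee | End bal
1 | $2,153.11 | $6.46 | $269.95 | $60.00 | $1,889.62
2 | $1,889.62 | $5.67 | $270.76 | — | $1,624.53
3 | $1,624.53 | $4.87 | $271.57 | — | $1,357.83
4 | $1,357.83 | $4.07 | $272.38 | — | $1,089.52
5 | $1,089.52 | $3.27 | $273.20 | — | $819.59
6 | $819.59 | $2.46 | $274.02 | — | $548.03
7 | $548.03 | $1.64 | $274.84 | — | $274.83
8 | $274.83 | $0.82 | $275.65 | — | $0.00

$275.65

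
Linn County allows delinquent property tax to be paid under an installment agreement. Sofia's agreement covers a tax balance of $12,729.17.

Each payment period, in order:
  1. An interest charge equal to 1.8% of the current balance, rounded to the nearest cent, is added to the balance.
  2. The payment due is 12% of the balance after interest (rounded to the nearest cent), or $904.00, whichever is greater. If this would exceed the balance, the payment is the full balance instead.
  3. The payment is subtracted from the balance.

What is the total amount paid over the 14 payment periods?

$14,327.82

Payment period 1: opening $12,729.17; interest $229.13 → $12,958.30; payment $1,555.00; balance $11,403.30
Payment period 2: opening $11,403.30; interest $205.26 → $11,608.56; payment $1,393.03; balance $10,215.53
Payment period 3: opening $10,215.53; interest $183.88 → $10,399.41; payment $1,247.93; balance $9,151.48
Payment period 4: opening $9,151.48; interest $164.73 → $9,316.21; payment $1,117.95; balance $8,198.26
Payment period 5: opening $8,198.26; interest $147.57 → $8,345.83; payment $1,001.50; balance $7,344.33
Payment period 6: opening $7,344.33; interest $132.20 → $7,476.53; payment $904.00; balance $6,572.53
Payment period 7: opening $6,572.53; interest $118.31 → $6,690.84; payment $904.00; balance $5,786.84
Payment period 8: opening $5,786.84; interest $104.16 → $5,891.00; payment $904.00; balance $4,987.00
Payment period 9: opening $4,987.00; interest $89.77 → $5,076.77; payment $904.00; balance $4,172.77
Payment period 10: opening $4,172.77; interest $75.11 → $4,247.88; payment $904.00; balance $3,343.88
Payment period 11: opening $3,343.88; interest $60.19 → $3,404.07; payment $904.00; balance $2,500.07
Payment period 12: opening $2,500.07; interest $45.00 → $2,545.07; payment $904.00; balance $1,641.07
Payment period 13: opening $1,641.07; interest $29.54 → $1,670.61; payment $904.00; balance $766.61
Payment period 14: opening $766.61; interest $13.80 → $780.41; payment $780.41; balance $0.00
Total paid: $14,327.82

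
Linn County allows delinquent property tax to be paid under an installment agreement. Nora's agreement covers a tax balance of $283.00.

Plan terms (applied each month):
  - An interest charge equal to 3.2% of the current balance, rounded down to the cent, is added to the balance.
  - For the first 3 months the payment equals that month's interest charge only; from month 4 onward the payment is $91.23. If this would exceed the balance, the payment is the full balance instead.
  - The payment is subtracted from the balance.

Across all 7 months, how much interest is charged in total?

Month 1: $283.00 +$9.05 interest = $292.05; pay $9.05 → $283.00
Month 2: $283.00 +$9.05 interest = $292.05; pay $9.05 → $283.00
Month 3: $283.00 +$9.05 interest = $292.05; pay $9.05 → $283.00
Month 4: $283.00 +$9.05 interest = $292.05; pay $91.23 → $200.82
Month 5: $200.82 +$6.42 interest = $207.24; pay $91.23 → $116.01
Month 6: $116.01 +$3.71 interest = $119.72; pay $91.23 → $28.49
Month 7: $28.49 +$0.91 interest = $29.40; pay $29.40 → $0.00
Total interest: $9.05 + $9.05 + $9.05 + $9.05 + $6.42 + $3.71 + $0.91 = $47.24

$47.24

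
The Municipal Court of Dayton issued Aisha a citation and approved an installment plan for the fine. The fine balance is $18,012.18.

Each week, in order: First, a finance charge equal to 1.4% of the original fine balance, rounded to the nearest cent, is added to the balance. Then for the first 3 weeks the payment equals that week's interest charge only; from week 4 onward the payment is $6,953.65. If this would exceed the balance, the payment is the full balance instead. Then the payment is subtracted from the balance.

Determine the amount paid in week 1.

$252.17

Week 1: opening $18,012.18; interest $252.17 → $18,264.35; payment $252.17; balance $18,012.18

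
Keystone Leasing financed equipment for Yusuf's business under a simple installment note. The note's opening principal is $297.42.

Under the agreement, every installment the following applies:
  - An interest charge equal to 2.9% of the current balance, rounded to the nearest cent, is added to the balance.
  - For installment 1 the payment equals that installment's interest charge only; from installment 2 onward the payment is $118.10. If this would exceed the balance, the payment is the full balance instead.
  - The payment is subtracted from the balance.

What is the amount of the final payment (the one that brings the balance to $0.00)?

Installment 1: $297.42 +$8.63 interest = $306.05; pay $8.63 → $297.42
Installment 2: $297.42 +$8.63 interest = $306.05; pay $118.10 → $187.95
Installment 3: $187.95 +$5.45 interest = $193.40; pay $118.10 → $75.30
Installment 4: $75.30 +$2.18 interest = $77.48; pay $77.48 → $0.00

$77.48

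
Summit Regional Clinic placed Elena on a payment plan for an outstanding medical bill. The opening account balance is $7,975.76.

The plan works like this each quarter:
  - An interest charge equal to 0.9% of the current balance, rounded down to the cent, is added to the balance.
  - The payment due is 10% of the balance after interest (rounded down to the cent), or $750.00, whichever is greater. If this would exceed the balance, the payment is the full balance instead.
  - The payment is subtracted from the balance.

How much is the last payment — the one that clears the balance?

$111.46

# | Opening | Interest | Payment | End bal
1 | $7,975.76 | $71.78 | $804.75 | $7,242.79
2 | $7,242.79 | $65.18 | $750.00 | $6,557.97
3 | $6,557.97 | $59.02 | $750.00 | $5,866.99
4 | $5,866.99 | $52.80 | $750.00 | $5,169.79
5 | $5,169.79 | $46.52 | $750.00 | $4,466.31
6 | $4,466.31 | $40.19 | $750.00 | $3,756.50
7 | $3,756.50 | $33.80 | $750.00 | $3,040.30
8 | $3,040.30 | $27.36 | $750.00 | $2,317.66
9 | $2,317.66 | $20.85 | $750.00 | $1,588.51
10 | $1,588.51 | $14.29 | $750.00 | $852.80
11 | $852.80 | $7.67 | $750.00 | $110.47
12 | $110.47 | $0.99 | $111.46 | $0.00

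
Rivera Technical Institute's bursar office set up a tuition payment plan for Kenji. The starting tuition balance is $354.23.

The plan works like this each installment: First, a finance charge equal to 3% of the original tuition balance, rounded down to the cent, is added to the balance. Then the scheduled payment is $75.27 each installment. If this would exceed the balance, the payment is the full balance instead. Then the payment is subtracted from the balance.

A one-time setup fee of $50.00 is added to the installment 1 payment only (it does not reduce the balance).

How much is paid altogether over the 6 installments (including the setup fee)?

# | Opening | Interest | Payment | Fee | End bal
1 | $354.23 | $10.62 | $75.27 | $50.00 | $289.58
2 | $289.58 | $10.62 | $75.27 | — | $224.93
3 | $224.93 | $10.62 | $75.27 | — | $160.28
4 | $160.28 | $10.62 | $75.27 | — | $95.63
5 | $95.63 | $10.62 | $75.27 | — | $30.98
6 | $30.98 | $10.62 | $41.60 | — | $0.00
Total paid: $467.95

$467.95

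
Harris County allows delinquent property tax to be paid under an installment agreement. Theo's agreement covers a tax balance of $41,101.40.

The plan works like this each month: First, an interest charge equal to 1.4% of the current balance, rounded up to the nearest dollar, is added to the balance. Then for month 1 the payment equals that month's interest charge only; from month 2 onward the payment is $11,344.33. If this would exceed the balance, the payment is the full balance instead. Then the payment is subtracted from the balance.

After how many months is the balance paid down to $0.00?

# | Opening | Interest | Payment | End bal
1 | $41,101.40 | $576.00 | $576.00 | $41,101.40
2 | $41,101.40 | $576.00 | $11,344.33 | $30,333.07
3 | $30,333.07 | $425.00 | $11,344.33 | $19,413.74
4 | $19,413.74 | $272.00 | $11,344.33 | $8,341.41
5 | $8,341.41 | $117.00 | $8,458.41 | $0.00
Balance reaches $0.00 in month 5.

5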